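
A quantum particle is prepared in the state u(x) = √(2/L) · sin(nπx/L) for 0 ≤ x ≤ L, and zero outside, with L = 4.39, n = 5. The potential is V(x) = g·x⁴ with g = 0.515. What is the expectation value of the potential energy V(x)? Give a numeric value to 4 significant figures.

37.49

⟨V⟩ = ∫ V(x)·|u|² dx.
With sin²θ = (1 − cos2θ)/2 on 0 ≤ x ≤ L: ∫sin²(nπx/L) dx = L/2, ∫x·sin²(nπx/L) dx = L²/4, ∫x²·sin²(nπx/L) dx = L³·(1/6 − 1/(4n²π²)); higher powers xᵏ the same way, integrating xᵏ·cos(2nπx/L) by parts.
⟨V⟩ = 37.485.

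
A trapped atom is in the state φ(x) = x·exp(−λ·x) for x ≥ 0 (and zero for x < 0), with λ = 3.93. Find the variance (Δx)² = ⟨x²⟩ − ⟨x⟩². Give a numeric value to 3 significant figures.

0.0486

Compute ⟨x⟩ and ⟨x²⟩ separately, then (Δx)² = ⟨x²⟩ − ⟨x⟩².
Every integrand reduces to terms xʲ·e^(−2λx) on [0, ∞); use ∫₀^∞ xʲ·e^(−2λx) dx = j!/(2λ)^(j+1).
Normalization: ∫|φ|² dx = 0.0041187.
⟨x⟩ = 0.38168 and ⟨x²⟩ = 0.19424.
(Δx)² = 0.19424 − (0.38168)² = 0.048560.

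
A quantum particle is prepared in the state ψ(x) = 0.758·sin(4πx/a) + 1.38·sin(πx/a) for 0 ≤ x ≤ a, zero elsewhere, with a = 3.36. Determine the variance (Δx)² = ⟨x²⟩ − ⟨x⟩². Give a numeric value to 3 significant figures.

Compute ⟨x⟩ and ⟨x²⟩ separately, then (Δx)² = ⟨x²⟩ − ⟨x⟩².
On 0 ≤ x ≤ a (j ≠ l): ∫sin²(jπx/a) dx = a/2, ∫sin(jπx/a)·sin(lπx/a) dx = 0; diagonal moments ∫x·sin²(jπx/a) dx = a²/4, ∫x²·sin²(jπx/a) dx = a³·(1/6 − 1/(4j²π²)); cross terms ∫x·sin(jπx/a)·sin(lπx/a) dx = 0 for j + l even and −4jla²/(π²(j² − l²)²) for j + l odd, ∫x²·sin(jπx/a)·sin(lπx/a) dx = (−1)^(j+l)·4jla³/(π²(j² − l²)²); higher powers the same way via product-to-sum and parts.
Normalization: ∫|ψ|² dx = 4.1647.
⟨x⟩ = 1.6391 and ⟨x²⟩ = 3.1782.
(Δx)² = 3.1782 − (1.6391)² = 0.49147.

0.491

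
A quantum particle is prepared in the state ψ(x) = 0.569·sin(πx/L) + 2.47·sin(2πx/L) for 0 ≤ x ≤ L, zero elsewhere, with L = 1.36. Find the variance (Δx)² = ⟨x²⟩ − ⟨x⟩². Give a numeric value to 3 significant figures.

Compute ⟨x⟩ and ⟨x²⟩ separately, then (Δx)² = ⟨x²⟩ − ⟨x⟩².
On 0 ≤ x ≤ L (j ≠ l): ∫sin²(jπx/L) dx = L/2, ∫sin(jπx/L)·sin(lπx/L) dx = 0; diagonal moments ∫x·sin²(jπx/L) dx = L²/4, ∫x²·sin²(jπx/L) dx = L³·(1/6 − 1/(4j²π²)); cross terms ∫x·sin(jπx/L)·sin(lπx/L) dx = 0 for j + l even and −4jlL²/(π²(j² − l²)²) for j + l odd, ∫x²·sin(jπx/L)·sin(lπx/L) dx = (−1)^(j+l)·4jlL³/(π²(j² − l²)²); higher powers the same way via product-to-sum and parts.
Normalization: ∫|ψ|² dx = 4.3688.
⟨x⟩ = 0.57282 and ⟨x²⟩ = 0.44380.
(Δx)² = 0.44380 − (0.57282)² = 0.11568.

0.116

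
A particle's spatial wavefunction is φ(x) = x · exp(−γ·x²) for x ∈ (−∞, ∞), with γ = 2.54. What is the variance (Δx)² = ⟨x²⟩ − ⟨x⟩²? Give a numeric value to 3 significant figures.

0.295

Compute ⟨x⟩ and ⟨x²⟩ separately, then (Δx)² = ⟨x²⟩ − ⟨x⟩².
Expand each integrand as polynomial × e^(−2γx²) and use ∫x^(2j)·e^(−2γx²) dx = (2j−1)!!/(4γ)^j · √(π/(2γ)), odd powers → 0; here √(π/(2γ)) = 0.78640.
Normalization: ∫|φ|² dx = 0.077401.
⟨x⟩ = 0.0000 and ⟨x²⟩ = 0.29528.
(Δx)² = 0.29528 − (0.0000)² = 0.29528.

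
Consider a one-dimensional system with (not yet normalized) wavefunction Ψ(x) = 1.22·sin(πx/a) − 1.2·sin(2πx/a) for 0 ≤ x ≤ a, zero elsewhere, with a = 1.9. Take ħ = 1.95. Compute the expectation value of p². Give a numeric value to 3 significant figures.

25.7

p² Ψ = −ħ² d²Ψ/dx²; ⟨p²⟩ = −ħ² ∫ Ψ*·Ψ'' dx / ∫|Ψ|² dx.
d²/dx² sin(jπx/a) = −(jπ/a)²·sin(jπx/a); on 0 ≤ x ≤ a, ∫sin²(jπx/a) dx = a/2 and ∫sin(jπx/a)·sin(lπx/a) dx = 0 for j ≠ l, so only diagonal terms survive in ∫|Ψ|² and ∫Ψ·Ψ″; ∫Ψ·Ψ′ dx = [Ψ²/2] between the walls = 0.
State is unnormalized: ∫|Ψ|² dx = 2.7820, and ∫Ψ*·(−ħ² Ψ'') dx = 71.586, so ⟨p²⟩ = 71.586 / 2.7820.
⟨p²⟩ = 25.732.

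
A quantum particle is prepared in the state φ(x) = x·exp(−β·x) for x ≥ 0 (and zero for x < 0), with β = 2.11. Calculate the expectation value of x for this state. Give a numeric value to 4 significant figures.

⟨x⟩ = ∫ x·|φ|² dx / ∫|φ|² dx (integrals over the domain).
Every integrand reduces to terms xʲ·e^(−2βx) on [0, ∞); use ∫₀^∞ xʲ·e^(−2βx) dx = j!/(2β)^(j+1).
State is unnormalized: ∫|φ|² dx = 0.026613, and ∫φ*·x·φ dx = 0.018919, so ⟨x⟩ = 0.018919 / 0.026613.
⟨x⟩ = 0.71090.

0.7109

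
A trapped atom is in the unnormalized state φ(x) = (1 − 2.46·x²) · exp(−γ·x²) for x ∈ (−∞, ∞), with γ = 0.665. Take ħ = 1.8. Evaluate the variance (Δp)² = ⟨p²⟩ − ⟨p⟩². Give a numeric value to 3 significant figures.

11.1

Compute ⟨p⟩ and ⟨p²⟩ separately; (Δp)² = ⟨p²⟩ − ⟨p⟩².
Expand each integrand as polynomial × e^(−2γx²) and use ∫x^(2j)·e^(−2γx²) dx = (2j−1)!!/(4γ)^j · √(π/(2γ)), odd powers → 0; here √(π/(2γ)) = 1.5369. Differentiate with the product rule, d/dx e^(−γx²) = −2γx·e^(−γx²).
Normalization: ∫|φ|² dx = 2.6377.
⟨p⟩ = 0.0000 and ⟨p²⟩ = 11.094.
(Δp)² = 11.094 − (0.0000)² = 11.094.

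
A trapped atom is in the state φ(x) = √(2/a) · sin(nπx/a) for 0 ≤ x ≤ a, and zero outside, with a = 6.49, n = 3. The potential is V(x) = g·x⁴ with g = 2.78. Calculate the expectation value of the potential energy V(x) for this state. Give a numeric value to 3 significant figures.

⟨V⟩ = ∫ V(x)·|φ|² dx.
With sin²θ = (1 − cos2θ)/2 on 0 ≤ x ≤ a: ∫sin²(nπx/a) dx = a/2, ∫x·sin²(nπx/a) dx = a²/4, ∫x²·sin²(nπx/a) dx = a³·(1/6 − 1/(4n²π²)); higher powers xᵏ the same way, integrating xᵏ·cos(2nπx/a) by parts.
⟨V⟩ = 931.81.

932.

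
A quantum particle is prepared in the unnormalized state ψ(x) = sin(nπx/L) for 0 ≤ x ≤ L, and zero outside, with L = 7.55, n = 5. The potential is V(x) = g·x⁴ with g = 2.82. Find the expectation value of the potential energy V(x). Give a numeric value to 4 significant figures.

⟨V⟩ = ∫ V(x)·|ψ|² dx / ∫|ψ|² dx.
With sin²θ = (1 − cos2θ)/2 on 0 ≤ x ≤ L: ∫sin²(nπx/L) dx = L/2, ∫x·sin²(nπx/L) dx = L²/4, ∫x²·sin²(nπx/L) dx = L³·(1/6 − 1/(4n²π²)); higher powers xᵏ the same way, integrating xᵏ·cos(2nπx/L) by parts.
State is unnormalized: ∫|ψ|² dx = 3.7750, and ∫ψ*·V(x)·ψ dx = 6778.7, so ⟨V⟩ = 6778.7 / 3.7750.
⟨V⟩ = 1795.7.

1796.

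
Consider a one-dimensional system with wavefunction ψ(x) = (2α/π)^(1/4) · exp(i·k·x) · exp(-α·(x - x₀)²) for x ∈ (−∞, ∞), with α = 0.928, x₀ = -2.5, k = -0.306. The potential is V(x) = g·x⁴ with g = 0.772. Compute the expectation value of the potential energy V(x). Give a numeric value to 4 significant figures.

⟨V⟩ = ∫ V(x)·|ψ|² dx.
Gaussian moments (u = x − x₀): ∫u^(2j)·e^(−2αu²) du = (2j−1)!!/(4α)^j · √(π/(2α)), odd powers integrate to 0; here √(π/(2α)) = 1.3010.
⟨V⟩ = 38.123.

38.12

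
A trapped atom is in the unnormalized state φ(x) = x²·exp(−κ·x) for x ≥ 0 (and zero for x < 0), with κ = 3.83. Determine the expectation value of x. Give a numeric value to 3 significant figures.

0.653

⟨x⟩ = ∫ x·|φ|² dx / ∫|φ|² dx (integrals over the domain).
Every integrand reduces to terms xʲ·e^(−2κx) on [0, ∞); use ∫₀^∞ xʲ·e^(−2κx) dx = j!/(2κ)^(j+1).
State is unnormalized: ∫|φ|² dx = 0.00091005, and ∫φ*·x·φ dx = 0.00059403, so ⟨x⟩ = 0.00059403 / 0.00091005.
⟨x⟩ = 0.65274.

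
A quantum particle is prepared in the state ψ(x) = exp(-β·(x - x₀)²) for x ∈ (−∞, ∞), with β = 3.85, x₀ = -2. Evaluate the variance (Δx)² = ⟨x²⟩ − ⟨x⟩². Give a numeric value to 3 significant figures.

Compute ⟨x⟩ and ⟨x²⟩ separately, then (Δx)² = ⟨x²⟩ − ⟨x⟩².
Gaussian moments (u = x − x₀): ∫u^(2j)·e^(−2βu²) du = (2j−1)!!/(4β)^j · √(π/(2β)), odd powers integrate to 0; here √(π/(2β)) = 0.63875.
Normalization: ∫|ψ|² dx = 0.63875.
⟨x⟩ = -2.0000 and ⟨x²⟩ = 4.0649.
(Δx)² = 4.0649 − (-2.0000)² = 0.064935.

0.0649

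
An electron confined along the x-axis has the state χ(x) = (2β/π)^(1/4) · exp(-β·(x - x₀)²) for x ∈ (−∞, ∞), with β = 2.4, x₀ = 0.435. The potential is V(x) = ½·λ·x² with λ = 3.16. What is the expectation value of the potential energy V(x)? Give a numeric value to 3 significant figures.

0.464

⟨V⟩ = ∫ V(x)·|χ|² dx.
Gaussian moments (u = x − x₀): ∫u^(2j)·e^(−2βu²) du = (2j−1)!!/(4β)^j · √(π/(2β)), odd powers integrate to 0; here √(π/(2β)) = 0.80901.
⟨V⟩ = 0.46356.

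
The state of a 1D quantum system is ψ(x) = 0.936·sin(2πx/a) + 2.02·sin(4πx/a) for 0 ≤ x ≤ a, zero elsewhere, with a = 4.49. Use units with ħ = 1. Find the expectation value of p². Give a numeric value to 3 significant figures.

p² ψ = −ħ² d²ψ/dx²; ⟨p²⟩ = −ħ² ∫ ψ*·ψ'' dx / ∫|ψ|² dx.
d²/dx² sin(jπx/a) = −(jπ/a)²·sin(jπx/a); on 0 ≤ x ≤ a, ∫sin²(jπx/a) dx = a/2 and ∫sin(jπx/a)·sin(lπx/a) dx = 0 for j ≠ l, so only diagonal terms survive in ∫|ψ|² and ∫ψ·ψ″; ∫ψ·ψ′ dx = [ψ²/2] between the walls = 0.
State is unnormalized: ∫|ψ|² dx = 11.127, and ∫ψ*·(−ħ² ψ'') dx = 75.606, so ⟨p²⟩ = 75.606 / 11.127.
⟨p²⟩ = 6.7946.

6.79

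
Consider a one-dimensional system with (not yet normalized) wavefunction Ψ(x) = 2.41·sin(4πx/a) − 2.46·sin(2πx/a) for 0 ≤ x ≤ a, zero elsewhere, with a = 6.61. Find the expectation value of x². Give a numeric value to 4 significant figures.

12.25

⟨x²⟩ = ∫ x²·|Ψ|² dx / ∫|Ψ|² dx (integrals over the domain).
On 0 ≤ x ≤ a (j ≠ l): ∫sin²(jπx/a) dx = a/2, ∫sin(jπx/a)·sin(lπx/a) dx = 0; diagonal moments ∫x·sin²(jπx/a) dx = a²/4, ∫x²·sin²(jπx/a) dx = a³·(1/6 − 1/(4j²π²)); cross terms ∫x·sin(jπx/a)·sin(lπx/a) dx = 0 for j + l even and −4jla²/(π²(j² − l²)²) for j + l odd, ∫x²·sin(jπx/a)·sin(lπx/a) dx = (−1)^(j+l)·4jla³/(π²(j² − l²)²); higher powers the same way via product-to-sum and parts.
State is unnormalized: ∫|Ψ|² dx = 39.196, and ∫Ψ*·x²·Ψ dx = 480.03, so ⟨x²⟩ = 480.03 / 39.196.
⟨x²⟩ = 12.247.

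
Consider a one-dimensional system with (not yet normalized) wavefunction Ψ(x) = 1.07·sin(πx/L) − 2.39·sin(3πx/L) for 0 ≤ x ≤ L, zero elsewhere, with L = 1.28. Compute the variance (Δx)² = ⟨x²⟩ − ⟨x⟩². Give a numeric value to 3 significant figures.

Compute ⟨x⟩ and ⟨x²⟩ separately, then (Δx)² = ⟨x²⟩ − ⟨x⟩².
On 0 ≤ x ≤ L (j ≠ l): ∫sin²(jπx/L) dx = L/2, ∫sin(jπx/L)·sin(lπx/L) dx = 0; diagonal moments ∫x·sin²(jπx/L) dx = L²/4, ∫x²·sin²(jπx/L) dx = L³·(1/6 − 1/(4j²π²)); cross terms ∫x·sin(jπx/L)·sin(lπx/L) dx = 0 for j + l even and −4jlL²/(π²(j² − l²)²) for j + l odd, ∫x²·sin(jπx/L)·sin(lπx/L) dx = (−1)^(j+l)·4jlL³/(π²(j² − l²)²); higher powers the same way via product-to-sum and parts.
Normalization: ∫|Ψ|² dx = 4.3885.
⟨x⟩ = 0.64000 and ⟨x²⟩ = 0.47816.
(Δx)² = 0.47816 − (0.64000)² = 0.068559.

0.0686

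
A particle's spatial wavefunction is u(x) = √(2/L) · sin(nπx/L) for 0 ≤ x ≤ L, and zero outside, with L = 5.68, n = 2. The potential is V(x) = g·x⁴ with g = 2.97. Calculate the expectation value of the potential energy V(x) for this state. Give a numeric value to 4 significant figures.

⟨V⟩ = ∫ V(x)·|u|² dx.
With sin²θ = (1 − cos2θ)/2 on 0 ≤ x ≤ L: ∫sin²(nπx/L) dx = L/2, ∫x·sin²(nπx/L) dx = L²/4, ∫x²·sin²(nπx/L) dx = L³·(1/6 − 1/(4n²π²)); higher powers xᵏ the same way, integrating xᵏ·cos(2nπx/L) by parts.
⟨V⟩ = 542.94.

542.9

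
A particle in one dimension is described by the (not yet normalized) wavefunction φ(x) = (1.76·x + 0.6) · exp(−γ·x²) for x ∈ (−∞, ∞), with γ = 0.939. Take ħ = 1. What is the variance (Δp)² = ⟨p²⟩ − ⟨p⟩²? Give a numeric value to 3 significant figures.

Compute ⟨p⟩ and ⟨p²⟩ separately; (Δp)² = ⟨p²⟩ − ⟨p⟩².
Expand each integrand as polynomial × e^(−2γx²) and use ∫x^(2j)·e^(−2γx²) dx = (2j−1)!!/(4γ)^j · √(π/(2γ)), odd powers → 0; here √(π/(2γ)) = 1.2934. Differentiate with the product rule, d/dx e^(−γx²) = −2γx·e^(−γx²).
Normalization: ∫|φ|² dx = 1.5323.
⟨p⟩ = 0.0000 and ⟨p²⟩ = 2.2463.
(Δp)² = 2.2463 − (0.0000)² = 2.2463.

2.25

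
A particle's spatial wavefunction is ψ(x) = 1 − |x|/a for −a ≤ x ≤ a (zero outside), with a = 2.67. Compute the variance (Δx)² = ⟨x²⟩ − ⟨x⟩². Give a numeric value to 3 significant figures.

Compute ⟨x⟩ and ⟨x²⟩ separately, then (Δx)² = ⟨x²⟩ − ⟨x⟩².
ψ is even, so ∫ over [−a, a] = 2∫₀ᵃ with ψ = 1 − x/a there: ∫₀ᵃ (1 − x/a)² dx = a/3, ∫₀ᵃ x²(1 − x/a)² dx = a³/30, ∫₀ᵃ x⁴(1 − x/a)² dx = a⁵/105.
Normalization: ∫|ψ|² dx = 1.7800.
⟨x⟩ = 0.0000 and ⟨x²⟩ = 0.71289.
(Δx)² = 0.71289 − (0.0000)² = 0.71289.

0.713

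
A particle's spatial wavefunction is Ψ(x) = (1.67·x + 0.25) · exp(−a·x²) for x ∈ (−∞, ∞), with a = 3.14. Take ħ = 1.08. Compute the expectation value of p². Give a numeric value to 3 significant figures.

9.38

p² Ψ = −ħ² d²Ψ/dx²; ⟨p²⟩ = −ħ² ∫ Ψ*·Ψ'' dx / ∫|Ψ|² dx.
Expand each integrand as polynomial × e^(−2ax²) and use ∫x^(2j)·e^(−2ax²) dx = (2j−1)!!/(4a)^j · √(π/(2a)), odd powers → 0; here √(π/(2a)) = 0.70729. Differentiate with the product rule, d/dx e^(−ax²) = −2ax·e^(−ax²).
State is unnormalized: ∫|Ψ|² dx = 0.20126, and ∫Ψ*·(−ħ² Ψ'') dx = 1.8875, so ⟨p²⟩ = 1.8875 / 0.20126.
⟨p²⟩ = 9.3786.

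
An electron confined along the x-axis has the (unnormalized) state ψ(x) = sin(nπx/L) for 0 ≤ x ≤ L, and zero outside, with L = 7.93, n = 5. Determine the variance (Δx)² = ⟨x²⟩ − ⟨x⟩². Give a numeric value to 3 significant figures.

5.11

Compute ⟨x⟩ and ⟨x²⟩ separately, then (Δx)² = ⟨x²⟩ − ⟨x⟩².
With sin²θ = (1 − cos2θ)/2 on 0 ≤ x ≤ L: ∫sin²(nπx/L) dx = L/2, ∫x·sin²(nπx/L) dx = L²/4, ∫x²·sin²(nπx/L) dx = L³·(1/6 − 1/(4n²π²)); higher powers xᵏ the same way, integrating xᵏ·cos(2nπx/L) by parts.
Normalization: ∫|ψ|² dx = 3.9650.
⟨x⟩ = 3.9650 and ⟨x²⟩ = 20.834.
(Δx)² = 20.834 − (3.9650)² = 5.1130.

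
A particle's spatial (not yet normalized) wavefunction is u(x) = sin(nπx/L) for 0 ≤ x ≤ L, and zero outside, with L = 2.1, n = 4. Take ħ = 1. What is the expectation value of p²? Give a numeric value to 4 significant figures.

p² u = −ħ² d²u/dx²; ⟨p²⟩ = −ħ² ∫ u*·u'' dx / ∫|u|² dx.
d/dx sin(nπx/L) = (nπ/L)·cos(nπx/L) and d²/dx² sin(nπx/L) = −(nπ/L)²·sin(nπx/L); on 0 ≤ x ≤ L, ∫sin²(nπx/L) dx = L/2 and ∫sin(nπx/L)·cos(nπx/L) dx = 0.
State is unnormalized: ∫|u|² dx = 1.0500, and ∫u*·(−ħ² u'') dx = 37.598, so ⟨p²⟩ = 37.598 / 1.0500.
⟨p²⟩ = 35.808.

35.81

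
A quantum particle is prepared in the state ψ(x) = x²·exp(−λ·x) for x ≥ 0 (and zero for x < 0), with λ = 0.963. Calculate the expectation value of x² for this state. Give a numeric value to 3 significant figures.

8.09

⟨x²⟩ = ∫ x²·|ψ|² dx / ∫|ψ|² dx (integrals over the domain).
Every integrand reduces to terms xʲ·e^(−2λx) on [0, ∞); use ∫₀^∞ xʲ·e^(−2λx) dx = j!/(2λ)^(j+1).
State is unnormalized: ∫|ψ|² dx = 0.90559, and ∫ψ*·x²·ψ dx = 7.3238, so ⟨x²⟩ = 7.3238 / 0.90559.
⟨x²⟩ = 8.0874.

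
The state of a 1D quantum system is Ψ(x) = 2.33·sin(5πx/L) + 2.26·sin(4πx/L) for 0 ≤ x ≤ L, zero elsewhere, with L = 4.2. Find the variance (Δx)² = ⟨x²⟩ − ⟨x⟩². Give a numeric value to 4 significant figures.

0.7186

Compute ⟨x⟩ and ⟨x²⟩ separately, then (Δx)² = ⟨x²⟩ − ⟨x⟩².
On 0 ≤ x ≤ L (j ≠ l): ∫sin²(jπx/L) dx = L/2, ∫sin(jπx/L)·sin(lπx/L) dx = 0; diagonal moments ∫x·sin²(jπx/L) dx = L²/4, ∫x²·sin²(jπx/L) dx = L³·(1/6 − 1/(4j²π²)); cross terms ∫x·sin(jπx/L)·sin(lπx/L) dx = 0 for j + l even and −4jlL²/(π²(j² − l²)²) for j + l odd, ∫x²·sin(jπx/L)·sin(lπx/L) dx = (−1)^(j+l)·4jlL³/(π²(j² − l²)²); higher powers the same way via product-to-sum and parts.
Normalization: ∫|Ψ|² dx = 22.127.
⟨x⟩ = 1.2598 and ⟨x²⟩ = 2.3057.
(Δx)² = 2.3057 − (1.2598)² = 0.71857.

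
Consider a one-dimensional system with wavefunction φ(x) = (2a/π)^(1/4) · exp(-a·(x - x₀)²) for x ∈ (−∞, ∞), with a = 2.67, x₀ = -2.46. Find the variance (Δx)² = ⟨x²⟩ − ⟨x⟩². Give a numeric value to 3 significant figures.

0.0936

Compute ⟨x⟩ and ⟨x²⟩ separately, then (Δx)² = ⟨x²⟩ − ⟨x⟩².
Gaussian moments (u = x − x₀): ∫u^(2j)·e^(−2au²) du = (2j−1)!!/(4a)^j · √(π/(2a)), odd powers integrate to 0; here √(π/(2a)) = 0.76702.
⟨x⟩ = -2.4600 and ⟨x²⟩ = 6.1452.
(Δx)² = 6.1452 − (-2.4600)² = 0.093633.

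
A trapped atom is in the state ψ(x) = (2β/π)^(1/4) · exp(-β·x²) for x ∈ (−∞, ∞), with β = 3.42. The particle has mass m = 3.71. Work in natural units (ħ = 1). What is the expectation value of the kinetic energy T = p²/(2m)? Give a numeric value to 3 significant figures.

0.461

T = −(ħ²/2m) d²/dx², so ⟨T⟩ = −(ħ²/2m) ∫ ψ*·ψ'' dx; with m = 3.71.
Gaussian moments: ∫x^(2j)·e^(−2βx²) dx = (2j−1)!!/(4β)^j · √(π/(2β)), odd powers integrate to 0; here √(π/(2β)) = 0.67771. Derivatives: d/dx e^(−βx²) = −2βx·e^(−βx²), d²/dx² e^(−βx²) = (4β²x² − 2β)·e^(−βx²).
⟨T⟩ = 0.46092.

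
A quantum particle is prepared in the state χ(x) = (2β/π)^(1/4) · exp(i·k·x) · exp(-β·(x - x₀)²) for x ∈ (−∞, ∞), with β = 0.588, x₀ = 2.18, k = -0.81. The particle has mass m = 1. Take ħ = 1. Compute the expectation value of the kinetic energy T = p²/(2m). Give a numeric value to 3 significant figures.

T = −(ħ²/2m) d²/dx², so ⟨T⟩ = −(ħ²/2m) ∫ χ*·χ'' dx; with m = 1.
Gaussian moments (u = x − x₀): ∫u^(2j)·e^(−2βu²) du = (2j−1)!!/(4β)^j · √(π/(2β)), odd powers integrate to 0; here √(π/(2β)) = 1.6344. Derivatives: χ′ = (ik − 2βu)·χ, χ″ = ((ik − 2βu)² − 2β)·χ; the odd-in-u pieces drop out.
⟨T⟩ = 0.62205.

0.622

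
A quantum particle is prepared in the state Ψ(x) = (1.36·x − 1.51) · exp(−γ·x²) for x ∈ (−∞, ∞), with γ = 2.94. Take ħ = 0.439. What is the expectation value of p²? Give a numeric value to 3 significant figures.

0.640

p² Ψ = −ħ² d²Ψ/dx²; ⟨p²⟩ = −ħ² ∫ Ψ*·Ψ'' dx / ∫|Ψ|² dx.
Expand each integrand as polynomial × e^(−2γx²) and use ∫x^(2j)·e^(−2γx²) dx = (2j−1)!!/(4γ)^j · √(π/(2γ)), odd powers → 0; here √(π/(2γ)) = 0.73095. Differentiate with the product rule, d/dx e^(−γx²) = −2γx·e^(−γx²).
State is unnormalized: ∫|Ψ|² dx = 1.7816, and ∫Ψ*·(−ħ² Ψ'') dx = 1.1397, so ⟨p²⟩ = 1.1397 / 1.7816.
⟨p²⟩ = 0.63972.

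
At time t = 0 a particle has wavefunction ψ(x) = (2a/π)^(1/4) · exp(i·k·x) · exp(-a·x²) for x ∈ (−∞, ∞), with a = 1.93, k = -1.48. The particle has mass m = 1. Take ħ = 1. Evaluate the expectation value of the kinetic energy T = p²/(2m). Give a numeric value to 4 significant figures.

T = −(ħ²/2m) d²/dx², so ⟨T⟩ = −(ħ²/2m) ∫ ψ*·ψ'' dx; with m = 1.
Gaussian moments: ∫x^(2j)·e^(−2ax²) dx = (2j−1)!!/(4a)^j · √(π/(2a)), odd powers integrate to 0; here √(π/(2a)) = 0.90216. Derivatives: ψ′ = (ik − 2ax)·ψ, ψ″ = ((ik − 2ax)² − 2a)·ψ; the odd-in-x pieces drop out.
⟨T⟩ = 2.0602.

2.060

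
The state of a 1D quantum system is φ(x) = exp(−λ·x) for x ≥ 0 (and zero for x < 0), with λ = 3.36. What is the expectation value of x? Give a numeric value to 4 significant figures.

⟨x⟩ = ∫ x·|φ|² dx / ∫|φ|² dx (integrals over the domain).
Every integrand reduces to terms xʲ·e^(−2λx) on [0, ∞); use ∫₀^∞ xʲ·e^(−2λx) dx = j!/(2λ)^(j+1).
State is unnormalized: ∫|φ|² dx = 0.14881, and ∫φ*·x·φ dx = 0.022144, so ⟨x⟩ = 0.022144 / 0.14881.
⟨x⟩ = 0.14881.

0.1488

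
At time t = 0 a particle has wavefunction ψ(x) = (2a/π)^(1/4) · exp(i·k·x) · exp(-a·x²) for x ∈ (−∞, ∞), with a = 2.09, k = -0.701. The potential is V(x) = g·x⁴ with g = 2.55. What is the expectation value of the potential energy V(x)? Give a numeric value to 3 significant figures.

⟨V⟩ = ∫ V(x)·|ψ|² dx.
Gaussian moments: ∫x^(2j)·e^(−2ax²) dx = (2j−1)!!/(4a)^j · √(π/(2a)), odd powers integrate to 0; here √(π/(2a)) = 0.86694.
⟨V⟩ = 0.10946.

0.109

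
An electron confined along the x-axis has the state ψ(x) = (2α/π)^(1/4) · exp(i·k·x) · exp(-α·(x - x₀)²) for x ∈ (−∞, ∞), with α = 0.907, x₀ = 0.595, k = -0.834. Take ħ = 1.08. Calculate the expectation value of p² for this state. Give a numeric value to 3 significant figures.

p² ψ = −ħ² d²ψ/dx²; ⟨p²⟩ = −ħ² ∫ ψ*·ψ'' dx.
Gaussian moments (u = x − x₀): ∫u^(2j)·e^(−2αu²) du = (2j−1)!!/(4α)^j · √(π/(2α)), odd powers integrate to 0; here √(π/(2α)) = 1.3160. Derivatives: ψ′ = (ik − 2αu)·ψ, ψ″ = ((ik − 2αu)² − 2α)·ψ; the odd-in-u pieces drop out.
⟨p²⟩ = 1.8692.

1.87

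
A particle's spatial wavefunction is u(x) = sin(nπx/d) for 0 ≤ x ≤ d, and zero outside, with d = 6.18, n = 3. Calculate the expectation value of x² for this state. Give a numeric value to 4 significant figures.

⟨x²⟩ = ∫ x²·|u|² dx / ∫|u|² dx (integrals over the domain).
With sin²θ = (1 − cos2θ)/2 on 0 ≤ x ≤ d: ∫sin²(nπx/d) dx = d/2, ∫x·sin²(nπx/d) dx = d²/4, ∫x²·sin²(nπx/d) dx = d³·(1/6 − 1/(4n²π²)); higher powers xᵏ the same way, integrating xᵏ·cos(2nπx/d) by parts.
State is unnormalized: ∫|u|² dx = 3.0900, and ∫u*·x²·u dx = 38.674, so ⟨x²⟩ = 38.674 / 3.0900.
⟨x²⟩ = 12.516.

12.52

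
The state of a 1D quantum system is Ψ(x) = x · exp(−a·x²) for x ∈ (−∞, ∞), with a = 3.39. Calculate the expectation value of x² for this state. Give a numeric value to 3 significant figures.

⟨x²⟩ = ∫ x²·|Ψ|² dx / ∫|Ψ|² dx (integrals over the domain).
Expand each integrand as polynomial × e^(−2ax²) and use ∫x^(2j)·e^(−2ax²) dx = (2j−1)!!/(4a)^j · √(π/(2a)), odd powers → 0; here √(π/(2a)) = 0.68071.
State is unnormalized: ∫|Ψ|² dx = 0.050200, and ∫Ψ*·x²·Ψ dx = 0.011106, so ⟨x²⟩ = 0.011106 / 0.050200.
⟨x²⟩ = 0.22124.

0.221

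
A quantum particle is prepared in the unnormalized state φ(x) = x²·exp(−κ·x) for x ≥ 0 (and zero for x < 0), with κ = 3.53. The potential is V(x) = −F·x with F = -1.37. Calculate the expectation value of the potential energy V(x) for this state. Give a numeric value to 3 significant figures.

⟨V⟩ = ∫ V(x)·|φ|² dx / ∫|φ|² dx.
Every integrand reduces to terms xʲ·e^(−2κx) on [0, ∞); use ∫₀^∞ xʲ·e^(−2κx) dx = j!/(2κ)^(j+1).
State is unnormalized: ∫|φ|² dx = 0.0013683, and ∫φ*·V(x)·φ dx = 0.0013276, so ⟨V⟩ = 0.0013276 / 0.0013683.
⟨V⟩ = 0.97025.

0.970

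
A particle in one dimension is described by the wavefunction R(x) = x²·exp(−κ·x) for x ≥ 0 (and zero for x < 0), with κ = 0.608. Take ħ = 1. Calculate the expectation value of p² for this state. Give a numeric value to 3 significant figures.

p² R = −ħ² d²R/dx²; ⟨p²⟩ = −ħ² ∫ R*·R'' dx / ∫|R|² dx.
Differentiate x²·exp(−κ·x) with the product rule; every integrand then reduces to terms xʲ·e^(−2κx) on [0, ∞), with ∫₀^∞ xʲ·e^(−2κx) dx = j!/(2κ)^(j+1).
State is unnormalized: ∫|R|² dx = 9.0270, and ∫R*·(−ħ² R'') dx = 1.1123, so ⟨p²⟩ = 1.1123 / 9.0270.
⟨p²⟩ = 0.12322.

0.123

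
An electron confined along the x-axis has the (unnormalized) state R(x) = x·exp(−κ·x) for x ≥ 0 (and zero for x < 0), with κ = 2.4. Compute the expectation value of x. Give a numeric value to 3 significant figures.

0.625

⟨x⟩ = ∫ x·|R|² dx / ∫|R|² dx (integrals over the domain).
Every integrand reduces to terms xʲ·e^(−2κx) on [0, ∞); use ∫₀^∞ xʲ·e^(−2κx) dx = j!/(2κ)^(j+1).
State is unnormalized: ∫|R|² dx = 0.018084, and ∫R*·x·R dx = 0.011303, so ⟨x⟩ = 0.011303 / 0.018084.
⟨x⟩ = 0.62500.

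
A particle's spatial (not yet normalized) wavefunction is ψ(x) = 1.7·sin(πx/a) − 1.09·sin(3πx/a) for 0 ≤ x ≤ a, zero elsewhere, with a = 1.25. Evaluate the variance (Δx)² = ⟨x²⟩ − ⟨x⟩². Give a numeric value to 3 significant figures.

Compute ⟨x⟩ and ⟨x²⟩ separately, then (Δx)² = ⟨x²⟩ − ⟨x⟩².
On 0 ≤ x ≤ a (j ≠ l): ∫sin²(jπx/a) dx = a/2, ∫sin(jπx/a)·sin(lπx/a) dx = 0; diagonal moments ∫x·sin²(jπx/a) dx = a²/4, ∫x²·sin²(jπx/a) dx = a³·(1/6 − 1/(4j²π²)); cross terms ∫x·sin(jπx/a)·sin(lπx/a) dx = 0 for j + l even and −4jla²/(π²(j² − l²)²) for j + l odd, ∫x²·sin(jπx/a)·sin(lπx/a) dx = (−1)^(j+l)·4jla³/(π²(j² − l²)²); higher powers the same way via product-to-sum and parts.
Normalization: ∫|ψ|² dx = 2.5488.
⟨x⟩ = 0.62500 and ⟨x²⟩ = 0.40822.
(Δx)² = 0.40822 − (0.62500)² = 0.017599.

0.0176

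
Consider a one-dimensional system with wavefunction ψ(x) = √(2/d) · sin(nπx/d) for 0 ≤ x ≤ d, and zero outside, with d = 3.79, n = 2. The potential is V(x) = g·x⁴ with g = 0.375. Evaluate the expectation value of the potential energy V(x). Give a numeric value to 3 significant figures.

⟨V⟩ = ∫ V(x)·|ψ|² dx.
With sin²θ = (1 − cos2θ)/2 on 0 ≤ x ≤ d: ∫sin²(nπx/d) dx = d/2, ∫x·sin²(nπx/d) dx = d²/4, ∫x²·sin²(nπx/d) dx = d³·(1/6 − 1/(4n²π²)); higher powers xᵏ the same way, integrating xᵏ·cos(2nπx/d) by parts.
⟨V⟩ = 13.589.

13.6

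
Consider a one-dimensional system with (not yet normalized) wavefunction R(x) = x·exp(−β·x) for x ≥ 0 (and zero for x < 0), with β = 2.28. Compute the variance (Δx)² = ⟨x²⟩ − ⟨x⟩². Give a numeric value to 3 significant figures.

Compute ⟨x⟩ and ⟨x²⟩ separately, then (Δx)² = ⟨x²⟩ − ⟨x⟩².
Every integrand reduces to terms xʲ·e^(−2βx) on [0, ∞); use ∫₀^∞ xʲ·e^(−2βx) dx = j!/(2β)^(j+1).
Normalization: ∫|R|² dx = 0.021093.
⟨x⟩ = 0.65789 and ⟨x²⟩ = 0.57710.
(Δx)² = 0.57710 − (0.65789)² = 0.14428.

0.144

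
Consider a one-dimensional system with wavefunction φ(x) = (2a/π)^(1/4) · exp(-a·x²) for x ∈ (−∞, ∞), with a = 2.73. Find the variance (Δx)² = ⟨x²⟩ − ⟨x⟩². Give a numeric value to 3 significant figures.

0.0916

Compute ⟨x⟩ and ⟨x²⟩ separately, then (Δx)² = ⟨x²⟩ − ⟨x⟩².
Gaussian moments: ∫x^(2j)·e^(−2ax²) dx = (2j−1)!!/(4a)^j · √(π/(2a)), odd powers integrate to 0; here √(π/(2a)) = 0.75854.
⟨x⟩ = 0.0000 and ⟨x²⟩ = 0.091575.
(Δx)² = 0.091575 − (0.0000)² = 0.091575.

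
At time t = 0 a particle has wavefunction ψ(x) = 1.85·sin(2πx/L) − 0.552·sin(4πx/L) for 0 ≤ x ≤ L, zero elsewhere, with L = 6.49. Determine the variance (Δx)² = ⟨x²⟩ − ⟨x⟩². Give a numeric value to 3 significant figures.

Compute ⟨x⟩ and ⟨x²⟩ separately, then (Δx)² = ⟨x²⟩ − ⟨x⟩².
On 0 ≤ x ≤ L (j ≠ l): ∫sin²(jπx/L) dx = L/2, ∫sin(jπx/L)·sin(lπx/L) dx = 0; diagonal moments ∫x·sin²(jπx/L) dx = L²/4, ∫x²·sin²(jπx/L) dx = L³·(1/6 − 1/(4j²π²)); cross terms ∫x·sin(jπx/L)·sin(lπx/L) dx = 0 for j + l even and −4jlL²/(π²(j² − l²)²) for j + l odd, ∫x²·sin(jπx/L)·sin(lπx/L) dx = (−1)^(j+l)·4jlL³/(π²(j² − l²)²); higher powers the same way via product-to-sum and parts.
Normalization: ∫|ψ|² dx = 12.095.
⟨x⟩ = 3.2450 and ⟨x²⟩ = 12.500.
(Δx)² = 12.500 − (3.2450)² = 1.9699.

1.97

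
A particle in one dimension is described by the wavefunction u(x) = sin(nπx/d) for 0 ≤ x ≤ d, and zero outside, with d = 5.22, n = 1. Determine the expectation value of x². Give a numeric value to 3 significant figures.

7.70

⟨x²⟩ = ∫ x²·|u|² dx / ∫|u|² dx (integrals over the domain).
With sin²θ = (1 − cos2θ)/2 on 0 ≤ x ≤ d: ∫sin²(nπx/d) dx = d/2, ∫x·sin²(nπx/d) dx = d²/4, ∫x²·sin²(nπx/d) dx = d³·(1/6 − 1/(4n²π²)); higher powers xᵏ the same way, integrating xᵏ·cos(2nπx/d) by parts.
State is unnormalized: ∫|u|² dx = 2.6100, and ∫u*·x²·u dx = 20.103, so ⟨x²⟩ = 20.103 / 2.6100.
⟨x²⟩ = 7.7024.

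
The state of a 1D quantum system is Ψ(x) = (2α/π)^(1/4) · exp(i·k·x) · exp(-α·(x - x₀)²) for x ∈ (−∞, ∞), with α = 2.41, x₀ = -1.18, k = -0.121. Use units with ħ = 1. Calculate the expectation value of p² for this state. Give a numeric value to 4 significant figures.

2.425

p² Ψ = −ħ² d²Ψ/dx²; ⟨p²⟩ = −ħ² ∫ Ψ*·Ψ'' dx.
Gaussian moments (u = x − x₀): ∫u^(2j)·e^(−2αu²) du = (2j−1)!!/(4α)^j · √(π/(2α)), odd powers integrate to 0; here √(π/(2α)) = 0.80733. Derivatives: Ψ′ = (ik − 2αu)·Ψ, Ψ″ = ((ik − 2αu)² − 2α)·Ψ; the odd-in-u pieces drop out.
⟨p²⟩ = 2.4246.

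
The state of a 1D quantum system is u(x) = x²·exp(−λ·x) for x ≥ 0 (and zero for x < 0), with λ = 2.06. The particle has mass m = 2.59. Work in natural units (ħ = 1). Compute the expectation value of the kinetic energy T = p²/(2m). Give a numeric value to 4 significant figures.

T = −(ħ²/2m) d²/dx², so ⟨T⟩ = −(ħ²/2m) ∫ u*·u'' dx / ∫|u|² dx; with m = 2.59.
Differentiate x²·exp(−λ·x) with the product rule; every integrand then reduces to terms xʲ·e^(−2λx) on [0, ∞), with ∫₀^∞ xʲ·e^(−2λx) dx = j!/(2λ)^(j+1).
State is unnormalized: ∫|u|² dx = 0.020217, and ∫u*·(−ħ²/2m · u'') dx = 0.0055209, so ⟨T⟩ = 0.0055209 / 0.020217.
⟨T⟩ = 0.27308.

0.2731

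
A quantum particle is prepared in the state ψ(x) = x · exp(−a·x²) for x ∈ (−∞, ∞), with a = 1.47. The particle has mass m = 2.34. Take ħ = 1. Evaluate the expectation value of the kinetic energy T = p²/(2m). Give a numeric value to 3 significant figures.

T = −(ħ²/2m) d²/dx², so ⟨T⟩ = −(ħ²/2m) ∫ ψ*·ψ'' dx / ∫|ψ|² dx; with m = 2.34.
Expand each integrand as polynomial × e^(−2ax²) and use ∫x^(2j)·e^(−2ax²) dx = (2j−1)!!/(4a)^j · √(π/(2a)), odd powers → 0; here √(π/(2a)) = 1.0337. Differentiate with the product rule, d/dx e^(−ax²) = −2ax·e^(−ax²).
State is unnormalized: ∫|ψ|² dx = 0.17580, and ∫ψ*·(−ħ²/2m · ψ'') dx = 0.16566, so ⟨T⟩ = 0.16566 / 0.17580.
⟨T⟩ = 0.94231.

0.942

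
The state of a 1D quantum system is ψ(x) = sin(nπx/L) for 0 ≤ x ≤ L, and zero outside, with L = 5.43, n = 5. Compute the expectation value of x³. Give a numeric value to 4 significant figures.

39.54

⟨x³⟩ = ∫ x³·|ψ|² dx / ∫|ψ|² dx (integrals over the domain).
With sin²θ = (1 − cos2θ)/2 on 0 ≤ x ≤ L: ∫sin²(nπx/L) dx = L/2, ∫x·sin²(nπx/L) dx = L²/4, ∫x²·sin²(nπx/L) dx = L³·(1/6 − 1/(4n²π²)); higher powers xᵏ the same way, integrating xᵏ·cos(2nπx/L) by parts.
State is unnormalized: ∫|ψ|² dx = 2.7150, and ∫ψ*·x³·ψ dx = 107.35, so ⟨x³⟩ = 107.35 / 2.7150.
⟨x³⟩ = 39.539.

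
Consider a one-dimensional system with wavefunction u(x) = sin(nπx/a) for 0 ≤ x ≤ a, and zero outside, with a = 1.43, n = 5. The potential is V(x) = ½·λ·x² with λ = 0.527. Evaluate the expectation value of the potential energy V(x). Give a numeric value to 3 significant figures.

0.179

⟨V⟩ = ∫ V(x)·|u|² dx / ∫|u|² dx.
With sin²θ = (1 − cos2θ)/2 on 0 ≤ x ≤ a: ∫sin²(nπx/a) dx = a/2, ∫x·sin²(nπx/a) dx = a²/4, ∫x²·sin²(nπx/a) dx = a³·(1/6 − 1/(4n²π²)); higher powers xᵏ the same way, integrating xᵏ·cos(2nπx/a) by parts.
State is unnormalized: ∫|u|² dx = 0.71500, and ∫u*·V(x)·u dx = 0.12764, so ⟨V⟩ = 0.12764 / 0.71500.
⟨V⟩ = 0.17852.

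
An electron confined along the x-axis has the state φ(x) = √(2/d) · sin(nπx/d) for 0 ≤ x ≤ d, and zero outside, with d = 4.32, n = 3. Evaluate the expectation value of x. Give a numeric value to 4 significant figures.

2.160

⟨x⟩ = ∫ x·|φ|² dx (integrals over the domain).
With sin²θ = (1 − cos2θ)/2 on 0 ≤ x ≤ d: ∫sin²(nπx/d) dx = d/2, ∫x·sin²(nπx/d) dx = d²/4, ∫x²·sin²(nπx/d) dx = d³·(1/6 − 1/(4n²π²)); higher powers xᵏ the same way, integrating xᵏ·cos(2nπx/d) by parts.
⟨x⟩ = 2.1600.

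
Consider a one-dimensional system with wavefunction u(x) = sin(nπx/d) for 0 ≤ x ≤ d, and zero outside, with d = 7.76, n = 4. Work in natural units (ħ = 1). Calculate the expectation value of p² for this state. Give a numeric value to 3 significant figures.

p² u = −ħ² d²u/dx²; ⟨p²⟩ = −ħ² ∫ u*·u'' dx / ∫|u|² dx.
d/dx sin(nπx/d) = (nπ/d)·cos(nπx/d) and d²/dx² sin(nπx/d) = −(nπ/d)²·sin(nπx/d); on 0 ≤ x ≤ d, ∫sin²(nπx/d) dx = d/2 and ∫sin(nπx/d)·cos(nπx/d) dx = 0.
State is unnormalized: ∫|u|² dx = 3.8800, and ∫u*·(−ħ² u'') dx = 10.175, so ⟨p²⟩ = 10.175 / 3.8800.
⟨p²⟩ = 2.6224.

2.62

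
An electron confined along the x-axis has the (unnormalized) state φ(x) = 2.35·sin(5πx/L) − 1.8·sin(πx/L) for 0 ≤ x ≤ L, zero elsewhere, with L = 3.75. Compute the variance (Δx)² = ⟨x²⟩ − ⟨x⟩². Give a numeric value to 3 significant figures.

0.795

Compute ⟨x⟩ and ⟨x²⟩ separately, then (Δx)² = ⟨x²⟩ − ⟨x⟩².
On 0 ≤ x ≤ L (j ≠ l): ∫sin²(jπx/L) dx = L/2, ∫sin(jπx/L)·sin(lπx/L) dx = 0; diagonal moments ∫x·sin²(jπx/L) dx = L²/4, ∫x²·sin²(jπx/L) dx = L³·(1/6 − 1/(4j²π²)); cross terms ∫x·sin(jπx/L)·sin(lπx/L) dx = 0 for j + l even and −4jlL²/(π²(j² − l²)²) for j + l odd, ∫x²·sin(jπx/L)·sin(lπx/L) dx = (−1)^(j+l)·4jlL³/(π²(j² − l²)²); higher powers the same way via product-to-sum and parts.
Normalization: ∫|φ|² dx = 16.430.
⟨x⟩ = 1.8750 and ⟨x²⟩ = 4.3106.
(Δx)² = 4.3106 − (1.8750)² = 0.79496.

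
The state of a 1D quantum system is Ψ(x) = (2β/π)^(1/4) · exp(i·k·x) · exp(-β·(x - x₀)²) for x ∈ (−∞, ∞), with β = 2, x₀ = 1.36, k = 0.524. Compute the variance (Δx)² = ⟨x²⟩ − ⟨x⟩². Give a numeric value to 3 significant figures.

0.125

Compute ⟨x⟩ and ⟨x²⟩ separately, then (Δx)² = ⟨x²⟩ − ⟨x⟩².
Gaussian moments (u = x − x₀): ∫u^(2j)·e^(−2βu²) du = (2j−1)!!/(4β)^j · √(π/(2β)), odd powers integrate to 0; here √(π/(2β)) = 0.88623.
⟨x⟩ = 1.3600 and ⟨x²⟩ = 1.9746.
(Δx)² = 1.9746 − (1.3600)² = 0.12500.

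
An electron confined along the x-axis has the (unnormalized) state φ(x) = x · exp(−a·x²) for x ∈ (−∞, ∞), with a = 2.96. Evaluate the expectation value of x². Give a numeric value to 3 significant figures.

0.253

⟨x²⟩ = ∫ x²·|φ|² dx / ∫|φ|² dx (integrals over the domain).
Expand each integrand as polynomial × e^(−2ax²) and use ∫x^(2j)·e^(−2ax²) dx = (2j−1)!!/(4a)^j · √(π/(2a)), odd powers → 0; here √(π/(2a)) = 0.72847.
State is unnormalized: ∫|φ|² dx = 0.061527, and ∫φ*·x²·φ dx = 0.015589, so ⟨x²⟩ = 0.015589 / 0.061527.
⟨x²⟩ = 0.25338.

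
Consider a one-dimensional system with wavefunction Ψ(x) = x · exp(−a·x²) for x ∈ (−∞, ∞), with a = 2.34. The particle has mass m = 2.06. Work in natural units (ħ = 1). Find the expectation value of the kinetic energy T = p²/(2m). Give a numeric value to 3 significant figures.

1.70

T = −(ħ²/2m) d²/dx², so ⟨T⟩ = −(ħ²/2m) ∫ Ψ*·Ψ'' dx / ∫|Ψ|² dx; with m = 2.06.
Expand each integrand as polynomial × e^(−2ax²) and use ∫x^(2j)·e^(−2ax²) dx = (2j−1)!!/(4a)^j · √(π/(2a)), odd powers → 0; here √(π/(2a)) = 0.81932. Differentiate with the product rule, d/dx e^(−ax²) = −2ax·e^(−ax²).
State is unnormalized: ∫|Ψ|² dx = 0.087534, and ∫Ψ*·(−ħ²/2m · Ψ'') dx = 0.14915, so ⟨T⟩ = 0.14915 / 0.087534.
⟨T⟩ = 1.7039.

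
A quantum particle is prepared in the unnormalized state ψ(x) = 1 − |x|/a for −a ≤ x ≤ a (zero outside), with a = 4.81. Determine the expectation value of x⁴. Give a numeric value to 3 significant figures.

⟨x⁴⟩ = ∫ x⁴·|ψ|² dx / ∫|ψ|² dx (integrals over the domain).
ψ is even, so ∫ over [−a, a] = 2∫₀ᵃ with ψ = 1 − x/a there: ∫₀ᵃ (1 − x/a)² dx = a/3, ∫₀ᵃ x²(1 − x/a)² dx = a³/30, ∫₀ᵃ x⁴(1 − x/a)² dx = a⁵/105.
State is unnormalized: ∫|ψ|² dx = 3.2067, and ∫ψ*·x⁴·ψ dx = 49.042, so ⟨x⁴⟩ = 49.042 / 3.2067.
⟨x⁴⟩ = 15.294.

15.3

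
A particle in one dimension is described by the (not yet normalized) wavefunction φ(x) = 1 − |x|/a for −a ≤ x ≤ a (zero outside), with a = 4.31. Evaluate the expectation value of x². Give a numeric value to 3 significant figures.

⟨x²⟩ = ∫ x²·|φ|² dx / ∫|φ|² dx (integrals over the domain).
φ is even, so ∫ over [−a, a] = 2∫₀ᵃ with φ = 1 − x/a there: ∫₀ᵃ (1 − x/a)² dx = a/3, ∫₀ᵃ x²(1 − x/a)² dx = a³/30, ∫₀ᵃ x⁴(1 − x/a)² dx = a⁵/105.
State is unnormalized: ∫|φ|² dx = 2.8733, and ∫φ*·x²·φ dx = 5.3375, so ⟨x²⟩ = 5.3375 / 2.8733.
⟨x²⟩ = 1.8576.

1.86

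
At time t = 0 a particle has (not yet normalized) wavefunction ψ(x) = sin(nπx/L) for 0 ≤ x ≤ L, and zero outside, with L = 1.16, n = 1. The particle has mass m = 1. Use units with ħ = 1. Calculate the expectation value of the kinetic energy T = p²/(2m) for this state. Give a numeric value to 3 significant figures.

T = −(ħ²/2m) d²/dx², so ⟨T⟩ = −(ħ²/2m) ∫ ψ*·ψ'' dx / ∫|ψ|² dx; with m = 1.
d/dx sin(nπx/L) = (nπ/L)·cos(nπx/L) and d²/dx² sin(nπx/L) = −(nπ/L)²·sin(nπx/L); on 0 ≤ x ≤ L, ∫sin²(nπx/L) dx = L/2 and ∫sin(nπx/L)·cos(nπx/L) dx = 0.
State is unnormalized: ∫|ψ|² dx = 0.58000, and ∫ψ*·(−ħ²/2m · ψ'') dx = 2.1271, so ⟨T⟩ = 2.1271 / 0.58000.
⟨T⟩ = 3.6674.

3.67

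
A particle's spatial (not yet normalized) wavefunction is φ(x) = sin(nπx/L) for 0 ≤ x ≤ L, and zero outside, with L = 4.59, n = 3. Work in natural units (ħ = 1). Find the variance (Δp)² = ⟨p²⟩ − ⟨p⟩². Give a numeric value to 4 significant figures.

4.216

Compute ⟨p⟩ and ⟨p²⟩ separately; (Δp)² = ⟨p²⟩ − ⟨p⟩².
d/dx sin(nπx/L) = (nπ/L)·cos(nπx/L) and d²/dx² sin(nπx/L) = −(nπ/L)²·sin(nπx/L); on 0 ≤ x ≤ L, ∫sin²(nπx/L) dx = L/2 and ∫sin(nπx/L)·cos(nπx/L) dx = 0.
Normalization: ∫|φ|² dx = 2.2950.
⟨p⟩ = 0.0000 and ⟨p²⟩ = 4.2162.
(Δp)² = 4.2162 − (0.0000)² = 4.2162.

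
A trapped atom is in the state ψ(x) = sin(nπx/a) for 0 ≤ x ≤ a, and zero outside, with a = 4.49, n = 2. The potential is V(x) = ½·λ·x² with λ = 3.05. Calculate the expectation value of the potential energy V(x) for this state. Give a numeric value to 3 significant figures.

9.86

⟨V⟩ = ∫ V(x)·|ψ|² dx / ∫|ψ|² dx.
With sin²θ = (1 − cos2θ)/2 on 0 ≤ x ≤ a: ∫sin²(nπx/a) dx = a/2, ∫x·sin²(nπx/a) dx = a²/4, ∫x²·sin²(nπx/a) dx = a³·(1/6 − 1/(4n²π²)); higher powers xᵏ the same way, integrating xᵏ·cos(2nπx/a) by parts.
State is unnormalized: ∫|ψ|² dx = 2.2450, and ∫ψ*·V(x)·ψ dx = 22.133, so ⟨V⟩ = 22.133 / 2.2450.
⟨V⟩ = 9.8587.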